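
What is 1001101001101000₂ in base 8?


Group into 3-bit groups: 001001101001101000
  001 = 1
  001 = 1
  101 = 5
  001 = 1
  101 = 5
  000 = 0
= 0o115150


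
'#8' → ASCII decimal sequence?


String: '#8'  (2 characters)
Per-character ASCII lookup:
  '#': special character: '#' = 35
  '8': digits start at 48: '8' = 48 + 8 = 56
= 35 56


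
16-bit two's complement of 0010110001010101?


Original: 0010110001010101
Step 1 - Invert all bits: 1101001110101010
Step 2 - Add 1: 1101001110101010 + 1
= 1101001110101011 (represents -11349)


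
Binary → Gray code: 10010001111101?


Binary: 10010001111101
Gray code: G = B XOR (B >> 1)
B >> 1 = 01001000111110
10010001111101 XOR 01001000111110:
  1 XOR 0 = 1
  0 XOR 1 = 1
  0 XOR 0 = 0
  1 XOR 0 = 1
  0 XOR 1 = 1
  0 XOR 0 = 0
  0 XOR 0 = 0
  1 XOR 0 = 1
  1 XOR 1 = 0
  1 XOR 1 = 0
  1 XOR 1 = 0
  1 XOR 1 = 0
  0 XOR 1 = 1
  1 XOR 0 = 1
= 11011001000011


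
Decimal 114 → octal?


Divide by 8 repeatedly:
114 ÷ 8 = 14 remainder 2
14 ÷ 8 = 1 remainder 6
1 ÷ 8 = 0 remainder 1
Reading remainders bottom-up:
= 0o162


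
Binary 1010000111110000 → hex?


Group into 4-bit nibbles: 1010000111110000
  1010 = A
  0001 = 1
  1111 = F
  0000 = 0
= 0xA1F0


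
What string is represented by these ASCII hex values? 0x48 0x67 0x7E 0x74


Codes (hex): 0x48 0x67 0x7E 0x74
Per-code ASCII lookup:
  0x48 = 72  (range 65-90: uppercase, 72 - 65 = 7) → 'H'
  0x67 = 103  (range 97-122: lowercase, 103 - 97 = 6) → 'g'
  0x7E = 126  (special character) → '~'
  0x74 = 116  (range 97-122: lowercase, 116 - 97 = 19) → 't'
= 'Hg~t'


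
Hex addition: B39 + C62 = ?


Align and add column by column (LSB to MSB, each column mod 16 with carry):
  0B39
+ 0C62
  ----
  col 0: 9(9) + 2(2) + 0 (carry in) = 11 → B(11), carry out 0
  col 1: 3(3) + 6(6) + 0 (carry in) = 9 → 9(9), carry out 0
  col 2: B(11) + C(12) + 0 (carry in) = 23 → 7(7), carry out 1
  col 3: 0(0) + 0(0) + 1 (carry in) = 1 → 1(1), carry out 0
Reading digits MSB→LSB: 179B
Strip leading zeros: 179B
= 0x179B


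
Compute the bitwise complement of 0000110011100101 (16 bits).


Original: 0000110011100101
Invert all bits:
  bit 0: 0 → 1
  bit 1: 0 → 1
  bit 2: 0 → 1
  bit 3: 0 → 1
  bit 4: 1 → 0
  bit 5: 1 → 0
  bit 6: 0 → 1
  bit 7: 0 → 1
  bit 8: 1 → 0
  bit 9: 1 → 0
  bit 10: 1 → 0
  bit 11: 0 → 1
  bit 12: 0 → 1
  bit 13: 1 → 0
  bit 14: 0 → 1
  bit 15: 1 → 0
= 1111001100011010


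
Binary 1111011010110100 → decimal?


Positional values:
Bit 2: 1 × 2^2 = 4
Bit 4: 1 × 2^4 = 16
Bit 5: 1 × 2^5 = 32
Bit 7: 1 × 2^7 = 128
Bit 9: 1 × 2^9 = 512
Bit 10: 1 × 2^10 = 1024
Bit 12: 1 × 2^12 = 4096
Bit 13: 1 × 2^13 = 8192
Bit 14: 1 × 2^14 = 16384
Bit 15: 1 × 2^15 = 32768
Sum = 4 + 16 + 32 + 128 + 512 + 1024 + 4096 + 8192 + 16384 + 32768
= 63156


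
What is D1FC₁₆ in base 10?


Positional values:
Position 0: C × 16^0 = 12 × 1 = 12
Position 1: F × 16^1 = 15 × 16 = 240
Position 2: 1 × 16^2 = 1 × 256 = 256
Position 3: D × 16^3 = 13 × 4096 = 53248
Sum = 12 + 240 + 256 + 53248
= 53756


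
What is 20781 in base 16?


Divide by 16 repeatedly:
20781 ÷ 16 = 1298 remainder 13 (D)
1298 ÷ 16 = 81 remainder 2 (2)
81 ÷ 16 = 5 remainder 1 (1)
5 ÷ 16 = 0 remainder 5 (5)
Reading remainders bottom-up:
= 0x512D


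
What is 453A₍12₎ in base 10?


Positional values (base 12):
  A × 12^0 = 10 × 1 = 10
  3 × 12^1 = 3 × 12 = 36
  5 × 12^2 = 5 × 144 = 720
  4 × 12^3 = 4 × 1728 = 6912
Sum = 10 + 36 + 720 + 6912
= 7678


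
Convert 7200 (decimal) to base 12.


Divide by 12 repeatedly:
7200 ÷ 12 = 600 remainder 0
600 ÷ 12 = 50 remainder 0
50 ÷ 12 = 4 remainder 2
4 ÷ 12 = 0 remainder 4
Reading remainders bottom-up:
= 4200


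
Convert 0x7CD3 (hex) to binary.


Each hex digit → 4 binary bits:
  7 = 0111
  C = 1100
  D = 1101
  3 = 0011
Concatenate: 0111 1100 1101 0011
= 0111110011010011


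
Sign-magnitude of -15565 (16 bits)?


Sign bit: 1 (negative)
Magnitude: 15565 = 011110011001101
= 1011110011001101


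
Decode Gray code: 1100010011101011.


Gray code: 1100010011101011
MSB stays the same: 1
Each subsequent bit = prev_binary XOR current_gray:
  B[1] = 1 XOR 1 = 0
  B[2] = 0 XOR 0 = 0
  B[3] = 0 XOR 0 = 0
  B[4] = 0 XOR 0 = 0
  B[5] = 0 XOR 1 = 1
  B[6] = 1 XOR 0 = 1
  B[7] = 1 XOR 0 = 1
  B[8] = 1 XOR 1 = 0
  B[9] = 0 XOR 1 = 1
  B[10] = 1 XOR 1 = 0
  B[11] = 0 XOR 0 = 0
  B[12] = 0 XOR 1 = 1
  B[13] = 1 XOR 0 = 1
  B[14] = 1 XOR 1 = 0
  B[15] = 0 XOR 1 = 1
= 1000011101001101 (34637 decimal)


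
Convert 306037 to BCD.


Each digit → 4-bit binary:
  3 → 0011
  0 → 0000
  6 → 0110
  0 → 0000
  3 → 0011
  7 → 0111
= 0011 0000 0110 0000 0011 0111


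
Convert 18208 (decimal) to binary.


Divide by 2 repeatedly:
18208 ÷ 2 = 9104 remainder 0
9104 ÷ 2 = 4552 remainder 0
4552 ÷ 2 = 2276 remainder 0
2276 ÷ 2 = 1138 remainder 0
1138 ÷ 2 = 569 remainder 0
569 ÷ 2 = 284 remainder 1
284 ÷ 2 = 142 remainder 0
142 ÷ 2 = 71 remainder 0
71 ÷ 2 = 35 remainder 1
35 ÷ 2 = 17 remainder 1
17 ÷ 2 = 8 remainder 1
8 ÷ 2 = 4 remainder 0
4 ÷ 2 = 2 remainder 0
2 ÷ 2 = 1 remainder 0
1 ÷ 2 = 0 remainder 1
Reading remainders bottom-up:
= 100011100100000


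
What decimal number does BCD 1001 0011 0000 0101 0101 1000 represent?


Each 4-bit group → digit:
  1001 → 9
  0011 → 3
  0000 → 0
  0101 → 5
  0101 → 5
  1000 → 8
= 930558


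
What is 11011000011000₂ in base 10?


Positional values:
Bit 3: 1 × 2^3 = 8
Bit 4: 1 × 2^4 = 16
Bit 9: 1 × 2^9 = 512
Bit 10: 1 × 2^10 = 1024
Bit 12: 1 × 2^12 = 4096
Bit 13: 1 × 2^13 = 8192
Sum = 8 + 16 + 512 + 1024 + 4096 + 8192
= 13848


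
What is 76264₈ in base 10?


Positional values:
Position 0: 4 × 8^0 = 4
Position 1: 6 × 8^1 = 48
Position 2: 2 × 8^2 = 128
Position 3: 6 × 8^3 = 3072
Position 4: 7 × 8^4 = 28672
Sum = 4 + 48 + 128 + 3072 + 28672
= 31924


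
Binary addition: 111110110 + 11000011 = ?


Align and add column by column (LSB to MSB, carry propagating):
  0111110110
+ 0011000011
  ----------
  col 0: 0 + 1 + 0 (carry in) = 1 → bit 1, carry out 0
  col 1: 1 + 1 + 0 (carry in) = 2 → bit 0, carry out 1
  col 2: 1 + 0 + 1 (carry in) = 2 → bit 0, carry out 1
  col 3: 0 + 0 + 1 (carry in) = 1 → bit 1, carry out 0
  col 4: 1 + 0 + 0 (carry in) = 1 → bit 1, carry out 0
  col 5: 1 + 0 + 0 (carry in) = 1 → bit 1, carry out 0
  col 6: 1 + 1 + 0 (carry in) = 2 → bit 0, carry out 1
  col 7: 1 + 1 + 1 (carry in) = 3 → bit 1, carry out 1
  col 8: 1 + 0 + 1 (carry in) = 2 → bit 0, carry out 1
  col 9: 0 + 0 + 1 (carry in) = 1 → bit 1, carry out 0
Reading bits MSB→LSB: 1010111001
Strip leading zeros: 1010111001
= 1010111001


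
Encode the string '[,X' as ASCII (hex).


String: '[,X'  (3 characters)
Per-character ASCII lookup:
  '[': special character: '[' = 91 → 0x5B
  ',': special character: ',' = 44 → 0x2C
  'X': uppercase starts at 65: 'X' = 65 + 23 = 88 → 0x58
= 0x5B 0x2C 0x58


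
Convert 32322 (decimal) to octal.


Divide by 8 repeatedly:
32322 ÷ 8 = 4040 remainder 2
4040 ÷ 8 = 505 remainder 0
505 ÷ 8 = 63 remainder 1
63 ÷ 8 = 7 remainder 7
7 ÷ 8 = 0 remainder 7
Reading remainders bottom-up:
= 0o77102


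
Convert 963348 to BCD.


Each digit → 4-bit binary:
  9 → 1001
  6 → 0110
  3 → 0011
  3 → 0011
  4 → 0100
  8 → 1000
= 1001 0110 0011 0011 0100 1000


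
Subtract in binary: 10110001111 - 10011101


Align and subtract column by column (LSB to MSB, borrowing when needed):
  10110001111
- 00010011101
  -----------
  col 0: (1 - 0 borrow-in) - 1 → 1 - 1 = 0, borrow out 0
  col 1: (1 - 0 borrow-in) - 0 → 1 - 0 = 1, borrow out 0
  col 2: (1 - 0 borrow-in) - 1 → 1 - 1 = 0, borrow out 0
  col 3: (1 - 0 borrow-in) - 1 → 1 - 1 = 0, borrow out 0
  col 4: (0 - 0 borrow-in) - 1 → borrow from next column: (0+2) - 1 = 1, borrow out 1
  col 5: (0 - 1 borrow-in) - 0 → borrow from next column: (-1+2) - 0 = 1, borrow out 1
  col 6: (0 - 1 borrow-in) - 0 → borrow from next column: (-1+2) - 0 = 1, borrow out 1
  col 7: (1 - 1 borrow-in) - 1 → borrow from next column: (0+2) - 1 = 1, borrow out 1
  col 8: (1 - 1 borrow-in) - 0 → 0 - 0 = 0, borrow out 0
  col 9: (0 - 0 borrow-in) - 0 → 0 - 0 = 0, borrow out 0
  col 10: (1 - 0 borrow-in) - 0 → 1 - 0 = 1, borrow out 0
Reading bits MSB→LSB: 10011110010
Strip leading zeros: 10011110010
= 10011110010


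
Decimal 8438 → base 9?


Divide by 9 repeatedly:
8438 ÷ 9 = 937 remainder 5
937 ÷ 9 = 104 remainder 1
104 ÷ 9 = 11 remainder 5
11 ÷ 9 = 1 remainder 2
1 ÷ 9 = 0 remainder 1
Reading remainders bottom-up:
= 12515


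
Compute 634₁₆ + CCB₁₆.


Align and add column by column (LSB to MSB, each column mod 16 with carry):
  0634
+ 0CCB
  ----
  col 0: 4(4) + B(11) + 0 (carry in) = 15 → F(15), carry out 0
  col 1: 3(3) + C(12) + 0 (carry in) = 15 → F(15), carry out 0
  col 2: 6(6) + C(12) + 0 (carry in) = 18 → 2(2), carry out 1
  col 3: 0(0) + 0(0) + 1 (carry in) = 1 → 1(1), carry out 0
Reading digits MSB→LSB: 12FF
Strip leading zeros: 12FF
= 0x12FF


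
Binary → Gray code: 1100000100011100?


Binary: 1100000100011100
Gray code: G = B XOR (B >> 1)
B >> 1 = 0110000010001110
1100000100011100 XOR 0110000010001110:
  1 XOR 0 = 1
  1 XOR 1 = 0
  0 XOR 1 = 1
  0 XOR 0 = 0
  0 XOR 0 = 0
  0 XOR 0 = 0
  0 XOR 0 = 0
  1 XOR 0 = 1
  0 XOR 1 = 1
  0 XOR 0 = 0
  0 XOR 0 = 0
  1 XOR 0 = 1
  1 XOR 1 = 0
  1 XOR 1 = 0
  0 XOR 1 = 1
  0 XOR 0 = 0
= 1010000110010010


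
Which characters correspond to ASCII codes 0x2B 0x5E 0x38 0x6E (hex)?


Codes (hex): 0x2B 0x5E 0x38 0x6E
Per-code ASCII lookup:
  0x2B = 43  (special character) → '+'
  0x5E = 94  (special character) → '^'
  0x38 = 56  (range 48-57: digits, 56 - 48 = 8) → '8'
  0x6E = 110  (range 97-122: lowercase, 110 - 97 = 13) → 'n'
= '+^8n'


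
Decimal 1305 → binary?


Divide by 2 repeatedly:
1305 ÷ 2 = 652 remainder 1
652 ÷ 2 = 326 remainder 0
326 ÷ 2 = 163 remainder 0
163 ÷ 2 = 81 remainder 1
81 ÷ 2 = 40 remainder 1
40 ÷ 2 = 20 remainder 0
20 ÷ 2 = 10 remainder 0
10 ÷ 2 = 5 remainder 0
5 ÷ 2 = 2 remainder 1
2 ÷ 2 = 1 remainder 0
1 ÷ 2 = 0 remainder 1
Reading remainders bottom-up:
= 10100011001


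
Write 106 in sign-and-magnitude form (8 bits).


Sign bit: 0 (positive)
Magnitude: 106 = 1101010
= 01101010


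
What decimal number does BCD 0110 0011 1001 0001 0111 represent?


Each 4-bit group → digit:
  0110 → 6
  0011 → 3
  1001 → 9
  0001 → 1
  0111 → 7
= 63917


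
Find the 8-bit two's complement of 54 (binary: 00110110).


Original: 00110110
Step 1 - Invert all bits: 11001001
Step 2 - Add 1: 11001001 + 1
= 11001010 (represents -54)


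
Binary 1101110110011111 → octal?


Group into 3-bit groups: 001101110110011111
  001 = 1
  101 = 5
  110 = 6
  110 = 6
  011 = 3
  111 = 7
= 0o156637


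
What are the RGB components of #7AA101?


Hex: #7AA101
R = 7A₁₆ = 122
G = A1₁₆ = 161
B = 01₁₆ = 1
= RGB(122, 161, 1)


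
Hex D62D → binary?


Each hex digit → 4 binary bits:
  D = 1101
  6 = 0110
  2 = 0010
  D = 1101
Concatenate: 1101 0110 0010 1101
= 1101011000101101


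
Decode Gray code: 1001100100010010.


Gray code: 1001100100010010
MSB stays the same: 1
Each subsequent bit = prev_binary XOR current_gray:
  B[1] = 1 XOR 0 = 1
  B[2] = 1 XOR 0 = 1
  B[3] = 1 XOR 1 = 0
  B[4] = 0 XOR 1 = 1
  B[5] = 1 XOR 0 = 1
  B[6] = 1 XOR 0 = 1
  B[7] = 1 XOR 1 = 0
  B[8] = 0 XOR 0 = 0
  B[9] = 0 XOR 0 = 0
  B[10] = 0 XOR 0 = 0
  B[11] = 0 XOR 1 = 1
  B[12] = 1 XOR 0 = 1
  B[13] = 1 XOR 0 = 1
  B[14] = 1 XOR 1 = 0
  B[15] = 0 XOR 0 = 0
= 1110111000011100 (60956 decimal)


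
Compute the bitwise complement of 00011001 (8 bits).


Original: 00011001
Invert all bits:
  bit 0: 0 → 1
  bit 1: 0 → 1
  bit 2: 0 → 1
  bit 3: 1 → 0
  bit 4: 1 → 0
  bit 5: 0 → 1
  bit 6: 0 → 1
  bit 7: 1 → 0
= 11100110


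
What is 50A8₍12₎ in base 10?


Positional values (base 12):
  8 × 12^0 = 8 × 1 = 8
  A × 12^1 = 10 × 12 = 120
  0 × 12^2 = 0 × 144 = 0
  5 × 12^3 = 5 × 1728 = 8640
Sum = 8 + 120 + 0 + 8640
= 8768


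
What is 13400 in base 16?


Divide by 16 repeatedly:
13400 ÷ 16 = 837 remainder 8 (8)
837 ÷ 16 = 52 remainder 5 (5)
52 ÷ 16 = 3 remainder 4 (4)
3 ÷ 16 = 0 remainder 3 (3)
Reading remainders bottom-up:
= 0x3458


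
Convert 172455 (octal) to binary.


Each octal digit → 3 binary bits:
  1 = 001
  7 = 111
  2 = 010
  4 = 100
  5 = 101
  5 = 101
Concatenate: 001 111 010 100 101 101
= 001111010100101101


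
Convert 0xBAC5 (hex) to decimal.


Positional values:
Position 0: 5 × 16^0 = 5 × 1 = 5
Position 1: C × 16^1 = 12 × 16 = 192
Position 2: A × 16^2 = 10 × 256 = 2560
Position 3: B × 16^3 = 11 × 4096 = 45056
Sum = 5 + 192 + 2560 + 45056
= 47813


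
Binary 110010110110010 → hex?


Group into 4-bit nibbles: 0110010110110010
  0110 = 6
  0101 = 5
  1011 = B
  0010 = 2
= 0x65B2


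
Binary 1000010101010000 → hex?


Group into 4-bit nibbles: 1000010101010000
  1000 = 8
  0101 = 5
  0101 = 5
  0000 = 0
= 0x8550


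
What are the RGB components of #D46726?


Hex: #D46726
R = D4₁₆ = 212
G = 67₁₆ = 103
B = 26₁₆ = 38
= RGB(212, 103, 38)


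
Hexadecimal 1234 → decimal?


Positional values:
Position 0: 4 × 16^0 = 4 × 1 = 4
Position 1: 3 × 16^1 = 3 × 16 = 48
Position 2: 2 × 16^2 = 2 × 256 = 512
Position 3: 1 × 16^3 = 1 × 4096 = 4096
Sum = 4 + 48 + 512 + 4096
= 4660


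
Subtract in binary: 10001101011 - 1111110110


Align and subtract column by column (LSB to MSB, borrowing when needed):
  10001101011
- 01111110110
  -----------
  col 0: (1 - 0 borrow-in) - 0 → 1 - 0 = 1, borrow out 0
  col 1: (1 - 0 borrow-in) - 1 → 1 - 1 = 0, borrow out 0
  col 2: (0 - 0 borrow-in) - 1 → borrow from next column: (0+2) - 1 = 1, borrow out 1
  col 3: (1 - 1 borrow-in) - 0 → 0 - 0 = 0, borrow out 0
  col 4: (0 - 0 borrow-in) - 1 → borrow from next column: (0+2) - 1 = 1, borrow out 1
  col 5: (1 - 1 borrow-in) - 1 → borrow from next column: (0+2) - 1 = 1, borrow out 1
  col 6: (1 - 1 borrow-in) - 1 → borrow from next column: (0+2) - 1 = 1, borrow out 1
  col 7: (0 - 1 borrow-in) - 1 → borrow from next column: (-1+2) - 1 = 0, borrow out 1
  col 8: (0 - 1 borrow-in) - 1 → borrow from next column: (-1+2) - 1 = 0, borrow out 1
  col 9: (0 - 1 borrow-in) - 1 → borrow from next column: (-1+2) - 1 = 0, borrow out 1
  col 10: (1 - 1 borrow-in) - 0 → 0 - 0 = 0, borrow out 0
Reading bits MSB→LSB: 00001110101
Strip leading zeros: 1110101
= 1110101


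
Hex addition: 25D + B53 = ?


Align and add column by column (LSB to MSB, each column mod 16 with carry):
  025D
+ 0B53
  ----
  col 0: D(13) + 3(3) + 0 (carry in) = 16 → 0(0), carry out 1
  col 1: 5(5) + 5(5) + 1 (carry in) = 11 → B(11), carry out 0
  col 2: 2(2) + B(11) + 0 (carry in) = 13 → D(13), carry out 0
  col 3: 0(0) + 0(0) + 0 (carry in) = 0 → 0(0), carry out 0
Reading digits MSB→LSB: 0DB0
Strip leading zeros: DB0
= 0xDB0


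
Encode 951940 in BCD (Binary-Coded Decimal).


Each digit → 4-bit binary:
  9 → 1001
  5 → 0101
  1 → 0001
  9 → 1001
  4 → 0100
  0 → 0000
= 1001 0101 0001 1001 0100 0000


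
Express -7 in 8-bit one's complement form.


Original: 00000111
Invert all bits:
  bit 0: 0 → 1
  bit 1: 0 → 1
  bit 2: 0 → 1
  bit 3: 0 → 1
  bit 4: 0 → 1
  bit 5: 1 → 0
  bit 6: 1 → 0
  bit 7: 1 → 0
= 11111000


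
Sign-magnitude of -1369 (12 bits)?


Sign bit: 1 (negative)
Magnitude: 1369 = 10101011001
= 110101011001


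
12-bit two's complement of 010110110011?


Original: 010110110011
Step 1 - Invert all bits: 101001001100
Step 2 - Add 1: 101001001100 + 1
= 101001001101 (represents -1459)


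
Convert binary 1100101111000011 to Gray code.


Binary: 1100101111000011
Gray code: G = B XOR (B >> 1)
B >> 1 = 0110010111100001
1100101111000011 XOR 0110010111100001:
  1 XOR 0 = 1
  1 XOR 1 = 0
  0 XOR 1 = 1
  0 XOR 0 = 0
  1 XOR 0 = 1
  0 XOR 1 = 1
  1 XOR 0 = 1
  1 XOR 1 = 0
  1 XOR 1 = 0
  1 XOR 1 = 0
  0 XOR 1 = 1
  0 XOR 0 = 0
  0 XOR 0 = 0
  0 XOR 0 = 0
  1 XOR 0 = 1
  1 XOR 1 = 0
= 1010111000100010


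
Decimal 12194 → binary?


Divide by 2 repeatedly:
12194 ÷ 2 = 6097 remainder 0
6097 ÷ 2 = 3048 remainder 1
3048 ÷ 2 = 1524 remainder 0
1524 ÷ 2 = 762 remainder 0
762 ÷ 2 = 381 remainder 0
381 ÷ 2 = 190 remainder 1
190 ÷ 2 = 95 remainder 0
95 ÷ 2 = 47 remainder 1
47 ÷ 2 = 23 remainder 1
23 ÷ 2 = 11 remainder 1
11 ÷ 2 = 5 remainder 1
5 ÷ 2 = 2 remainder 1
2 ÷ 2 = 1 remainder 0
1 ÷ 2 = 0 remainder 1
Reading remainders bottom-up:
= 10111110100010


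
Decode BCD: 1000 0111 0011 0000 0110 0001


Each 4-bit group → digit:
  1000 → 8
  0111 → 7
  0011 → 3
  0000 → 0
  0110 → 6
  0001 → 1
= 873061


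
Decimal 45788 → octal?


Divide by 8 repeatedly:
45788 ÷ 8 = 5723 remainder 4
5723 ÷ 8 = 715 remainder 3
715 ÷ 8 = 89 remainder 3
89 ÷ 8 = 11 remainder 1
11 ÷ 8 = 1 remainder 3
1 ÷ 8 = 0 remainder 1
Reading remainders bottom-up:
= 0o131334


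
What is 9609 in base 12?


Divide by 12 repeatedly:
9609 ÷ 12 = 800 remainder 9
800 ÷ 12 = 66 remainder 8
66 ÷ 12 = 5 remainder 6
5 ÷ 12 = 0 remainder 5
Reading remainders bottom-up:
= 5689


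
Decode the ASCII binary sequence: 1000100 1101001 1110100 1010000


Codes (binary): 1000100 1101001 1110100 1010000
Per-code ASCII lookup:
  1000100 = 68  (range 65-90: uppercase, 68 - 65 = 3) → 'D'
  1101001 = 105  (range 97-122: lowercase, 105 - 97 = 8) → 'i'
  1110100 = 116  (range 97-122: lowercase, 116 - 97 = 19) → 't'
  1010000 = 80  (range 65-90: uppercase, 80 - 65 = 15) → 'P'
= 'DitP'


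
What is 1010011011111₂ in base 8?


Group into 3-bit groups: 001010011011111
  001 = 1
  010 = 2
  011 = 3
  011 = 3
  111 = 7
= 0o12337


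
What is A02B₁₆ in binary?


Each hex digit → 4 binary bits:
  A = 1010
  0 = 0000
  2 = 0010
  B = 1011
Concatenate: 1010 0000 0010 1011
= 1010000000101011


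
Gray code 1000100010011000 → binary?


Gray code: 1000100010011000
MSB stays the same: 1
Each subsequent bit = prev_binary XOR current_gray:
  B[1] = 1 XOR 0 = 1
  B[2] = 1 XOR 0 = 1
  B[3] = 1 XOR 0 = 1
  B[4] = 1 XOR 1 = 0
  B[5] = 0 XOR 0 = 0
  B[6] = 0 XOR 0 = 0
  B[7] = 0 XOR 0 = 0
  B[8] = 0 XOR 1 = 1
  B[9] = 1 XOR 0 = 1
  B[10] = 1 XOR 0 = 1
  B[11] = 1 XOR 1 = 0
  B[12] = 0 XOR 1 = 1
  B[13] = 1 XOR 0 = 1
  B[14] = 1 XOR 0 = 1
  B[15] = 1 XOR 0 = 1
= 1111000011101111 (61679 decimal)


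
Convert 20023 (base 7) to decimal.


Positional values (base 7):
  3 × 7^0 = 3 × 1 = 3
  2 × 7^1 = 2 × 7 = 14
  0 × 7^2 = 0 × 49 = 0
  0 × 7^3 = 0 × 343 = 0
  2 × 7^4 = 2 × 2401 = 4802
Sum = 3 + 14 + 0 + 0 + 4802
= 4819


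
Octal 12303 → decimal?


Positional values:
Position 0: 3 × 8^0 = 3
Position 1: 0 × 8^1 = 0
Position 2: 3 × 8^2 = 192
Position 3: 2 × 8^3 = 1024
Position 4: 1 × 8^4 = 4096
Sum = 3 + 0 + 192 + 1024 + 4096
= 5315


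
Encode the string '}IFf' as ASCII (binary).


String: '}IFf'  (4 characters)
Per-character ASCII lookup:
  '}': special character: '}' = 125 → 1111101
  'I': uppercase starts at 65: 'I' = 65 + 8 = 73 → 1001001
  'F': uppercase starts at 65: 'F' = 65 + 5 = 70 → 1000110
  'f': lowercase starts at 97: 'f' = 97 + 5 = 102 → 1100110
= 1111101 1001001 1000110 1100110


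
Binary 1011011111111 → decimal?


Positional values:
Bit 0: 1 × 2^0 = 1
Bit 1: 1 × 2^1 = 2
Bit 2: 1 × 2^2 = 4
Bit 3: 1 × 2^3 = 8
Bit 4: 1 × 2^4 = 16
Bit 5: 1 × 2^5 = 32
Bit 6: 1 × 2^6 = 64
Bit 7: 1 × 2^7 = 128
Bit 9: 1 × 2^9 = 512
Bit 10: 1 × 2^10 = 1024
Bit 12: 1 × 2^12 = 4096
Sum = 1 + 2 + 4 + 8 + 16 + 32 + 64 + 128 + 512 + 1024 + 4096
= 5887


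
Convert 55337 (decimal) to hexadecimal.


Divide by 16 repeatedly:
55337 ÷ 16 = 3458 remainder 9 (9)
3458 ÷ 16 = 216 remainder 2 (2)
216 ÷ 16 = 13 remainder 8 (8)
13 ÷ 16 = 0 remainder 13 (D)
Reading remainders bottom-up:
= 0xD829


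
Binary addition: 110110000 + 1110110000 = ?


Align and add column by column (LSB to MSB, carry propagating):
  00110110000
+ 01110110000
  -----------
  col 0: 0 + 0 + 0 (carry in) = 0 → bit 0, carry out 0
  col 1: 0 + 0 + 0 (carry in) = 0 → bit 0, carry out 0
  col 2: 0 + 0 + 0 (carry in) = 0 → bit 0, carry out 0
  col 3: 0 + 0 + 0 (carry in) = 0 → bit 0, carry out 0
  col 4: 1 + 1 + 0 (carry in) = 2 → bit 0, carry out 1
  col 5: 1 + 1 + 1 (carry in) = 3 → bit 1, carry out 1
  col 6: 0 + 0 + 1 (carry in) = 1 → bit 1, carry out 0
  col 7: 1 + 1 + 0 (carry in) = 2 → bit 0, carry out 1
  col 8: 1 + 1 + 1 (carry in) = 3 → bit 1, carry out 1
  col 9: 0 + 1 + 1 (carry in) = 2 → bit 0, carry out 1
  col 10: 0 + 0 + 1 (carry in) = 1 → bit 1, carry out 0
Reading bits MSB→LSB: 10101100000
Strip leading zeros: 10101100000
= 10101100000


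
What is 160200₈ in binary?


Each octal digit → 3 binary bits:
  1 = 001
  6 = 110
  0 = 000
  2 = 010
  0 = 000
  0 = 000
Concatenate: 001 110 000 010 000 000
= 001110000010000000


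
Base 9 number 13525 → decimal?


Positional values (base 9):
  5 × 9^0 = 5 × 1 = 5
  2 × 9^1 = 2 × 9 = 18
  5 × 9^2 = 5 × 81 = 405
  3 × 9^3 = 3 × 729 = 2187
  1 × 9^4 = 1 × 6561 = 6561
Sum = 5 + 18 + 405 + 2187 + 6561
= 9176


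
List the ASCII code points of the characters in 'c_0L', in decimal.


String: 'c_0L'  (4 characters)
Per-character ASCII lookup:
  'c': lowercase starts at 97: 'c' = 97 + 2 = 99
  '_': special character: '_' = 95
  '0': digits start at 48: '0' = 48 + 0 = 48
  'L': uppercase starts at 65: 'L' = 65 + 11 = 76
= 99 95 48 76


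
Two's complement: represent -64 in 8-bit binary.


Original: 01000000
Step 1 - Invert all bits: 10111111
Step 2 - Add 1: 10111111 + 1
= 11000000 (represents -64)


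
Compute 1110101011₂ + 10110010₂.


Align and add column by column (LSB to MSB, carry propagating):
  01110101011
+ 00010110010
  -----------
  col 0: 1 + 0 + 0 (carry in) = 1 → bit 1, carry out 0
  col 1: 1 + 1 + 0 (carry in) = 2 → bit 0, carry out 1
  col 2: 0 + 0 + 1 (carry in) = 1 → bit 1, carry out 0
  col 3: 1 + 0 + 0 (carry in) = 1 → bit 1, carry out 0
  col 4: 0 + 1 + 0 (carry in) = 1 → bit 1, carry out 0
  col 5: 1 + 1 + 0 (carry in) = 2 → bit 0, carry out 1
  col 6: 0 + 0 + 1 (carry in) = 1 → bit 1, carry out 0
  col 7: 1 + 1 + 0 (carry in) = 2 → bit 0, carry out 1
  col 8: 1 + 0 + 1 (carry in) = 2 → bit 0, carry out 1
  col 9: 1 + 0 + 1 (carry in) = 2 → bit 0, carry out 1
  col 10: 0 + 0 + 1 (carry in) = 1 → bit 1, carry out 0
Reading bits MSB→LSB: 10001011101
Strip leading zeros: 10001011101
= 10001011101


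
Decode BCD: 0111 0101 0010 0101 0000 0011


Each 4-bit group → digit:
  0111 → 7
  0101 → 5
  0010 → 2
  0101 → 5
  0000 → 0
  0011 → 3
= 752503


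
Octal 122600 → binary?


Each octal digit → 3 binary bits:
  1 = 001
  2 = 010
  2 = 010
  6 = 110
  0 = 000
  0 = 000
Concatenate: 001 010 010 110 000 000
= 001010010110000000


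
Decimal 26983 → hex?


Divide by 16 repeatedly:
26983 ÷ 16 = 1686 remainder 7 (7)
1686 ÷ 16 = 105 remainder 6 (6)
105 ÷ 16 = 6 remainder 9 (9)
6 ÷ 16 = 0 remainder 6 (6)
Reading remainders bottom-up:
= 0x6967


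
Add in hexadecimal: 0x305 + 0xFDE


Align and add column by column (LSB to MSB, each column mod 16 with carry):
  0305
+ 0FDE
  ----
  col 0: 5(5) + E(14) + 0 (carry in) = 19 → 3(3), carry out 1
  col 1: 0(0) + D(13) + 1 (carry in) = 14 → E(14), carry out 0
  col 2: 3(3) + F(15) + 0 (carry in) = 18 → 2(2), carry out 1
  col 3: 0(0) + 0(0) + 1 (carry in) = 1 → 1(1), carry out 0
Reading digits MSB→LSB: 12E3
Strip leading zeros: 12E3
= 0x12E3


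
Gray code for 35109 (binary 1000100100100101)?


Binary: 1000100100100101
Gray code: G = B XOR (B >> 1)
B >> 1 = 0100010010010010
1000100100100101 XOR 0100010010010010:
  1 XOR 0 = 1
  0 XOR 1 = 1
  0 XOR 0 = 0
  0 XOR 0 = 0
  1 XOR 0 = 1
  0 XOR 1 = 1
  0 XOR 0 = 0
  1 XOR 0 = 1
  0 XOR 1 = 1
  0 XOR 0 = 0
  1 XOR 0 = 1
  0 XOR 1 = 1
  0 XOR 0 = 0
  1 XOR 0 = 1
  0 XOR 1 = 1
  1 XOR 0 = 1
= 1100110110110111


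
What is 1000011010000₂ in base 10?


Positional values:
Bit 4: 1 × 2^4 = 16
Bit 6: 1 × 2^6 = 64
Bit 7: 1 × 2^7 = 128
Bit 12: 1 × 2^12 = 4096
Sum = 16 + 64 + 128 + 4096
= 4304


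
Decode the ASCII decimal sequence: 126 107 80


Codes (decimal): 126 107 80
Per-code ASCII lookup:
  126  (special character) → '~'
  107  (range 97-122: lowercase, 107 - 97 = 10) → 'k'
  80  (range 65-90: uppercase, 80 - 65 = 15) → 'P'
= '~kP'


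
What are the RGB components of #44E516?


Hex: #44E516
R = 44₁₆ = 68
G = E5₁₆ = 229
B = 16₁₆ = 22
= RGB(68, 229, 22)


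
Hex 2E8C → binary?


Each hex digit → 4 binary bits:
  2 = 0010
  E = 1110
  8 = 1000
  C = 1100
Concatenate: 0010 1110 1000 1100
= 0010111010001100


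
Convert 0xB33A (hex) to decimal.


Positional values:
Position 0: A × 16^0 = 10 × 1 = 10
Position 1: 3 × 16^1 = 3 × 16 = 48
Position 2: 3 × 16^2 = 3 × 256 = 768
Position 3: B × 16^3 = 11 × 4096 = 45056
Sum = 10 + 48 + 768 + 45056
= 45882


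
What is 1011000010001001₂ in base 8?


Group into 3-bit groups: 001011000010001001
  001 = 1
  011 = 3
  000 = 0
  010 = 2
  001 = 1
  001 = 1
= 0o130211


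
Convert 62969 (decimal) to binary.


Divide by 2 repeatedly:
62969 ÷ 2 = 31484 remainder 1
31484 ÷ 2 = 15742 remainder 0
15742 ÷ 2 = 7871 remainder 0
7871 ÷ 2 = 3935 remainder 1
3935 ÷ 2 = 1967 remainder 1
1967 ÷ 2 = 983 remainder 1
983 ÷ 2 = 491 remainder 1
491 ÷ 2 = 245 remainder 1
245 ÷ 2 = 122 remainder 1
122 ÷ 2 = 61 remainder 0
61 ÷ 2 = 30 remainder 1
30 ÷ 2 = 15 remainder 0
15 ÷ 2 = 7 remainder 1
7 ÷ 2 = 3 remainder 1
3 ÷ 2 = 1 remainder 1
1 ÷ 2 = 0 remainder 1
Reading remainders bottom-up:
= 1111010111111001


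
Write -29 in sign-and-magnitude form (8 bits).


Sign bit: 1 (negative)
Magnitude: 29 = 0011101
= 10011101


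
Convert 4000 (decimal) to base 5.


Divide by 5 repeatedly:
4000 ÷ 5 = 800 remainder 0
800 ÷ 5 = 160 remainder 0
160 ÷ 5 = 32 remainder 0
32 ÷ 5 = 6 remainder 2
6 ÷ 5 = 1 remainder 1
1 ÷ 5 = 0 remainder 1
Reading remainders bottom-up:
= 112000


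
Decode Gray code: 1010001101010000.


Gray code: 1010001101010000
MSB stays the same: 1
Each subsequent bit = prev_binary XOR current_gray:
  B[1] = 1 XOR 0 = 1
  B[2] = 1 XOR 1 = 0
  B[3] = 0 XOR 0 = 0
  B[4] = 0 XOR 0 = 0
  B[5] = 0 XOR 0 = 0
  B[6] = 0 XOR 1 = 1
  B[7] = 1 XOR 1 = 0
  B[8] = 0 XOR 0 = 0
  B[9] = 0 XOR 1 = 1
  B[10] = 1 XOR 0 = 1
  B[11] = 1 XOR 1 = 0
  B[12] = 0 XOR 0 = 0
  B[13] = 0 XOR 0 = 0
  B[14] = 0 XOR 0 = 0
  B[15] = 0 XOR 0 = 0
= 1100001001100000 (49760 decimal)


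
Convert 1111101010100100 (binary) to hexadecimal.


Group into 4-bit nibbles: 1111101010100100
  1111 = F
  1010 = A
  1010 = A
  0100 = 4
= 0xFAA4


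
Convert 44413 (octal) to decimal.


Positional values:
Position 0: 3 × 8^0 = 3
Position 1: 1 × 8^1 = 8
Position 2: 4 × 8^2 = 256
Position 3: 4 × 8^3 = 2048
Position 4: 4 × 8^4 = 16384
Sum = 3 + 8 + 256 + 2048 + 16384
= 18699


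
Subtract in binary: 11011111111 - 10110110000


Align and subtract column by column (LSB to MSB, borrowing when needed):
  11011111111
- 10110110000
  -----------
  col 0: (1 - 0 borrow-in) - 0 → 1 - 0 = 1, borrow out 0
  col 1: (1 - 0 borrow-in) - 0 → 1 - 0 = 1, borrow out 0
  col 2: (1 - 0 borrow-in) - 0 → 1 - 0 = 1, borrow out 0
  col 3: (1 - 0 borrow-in) - 0 → 1 - 0 = 1, borrow out 0
  col 4: (1 - 0 borrow-in) - 1 → 1 - 1 = 0, borrow out 0
  col 5: (1 - 0 borrow-in) - 1 → 1 - 1 = 0, borrow out 0
  col 6: (1 - 0 borrow-in) - 0 → 1 - 0 = 1, borrow out 0
  col 7: (1 - 0 borrow-in) - 1 → 1 - 1 = 0, borrow out 0
  col 8: (0 - 0 borrow-in) - 1 → borrow from next column: (0+2) - 1 = 1, borrow out 1
  col 9: (1 - 1 borrow-in) - 0 → 0 - 0 = 0, borrow out 0
  col 10: (1 - 0 borrow-in) - 1 → 1 - 1 = 0, borrow out 0
Reading bits MSB→LSB: 00101001111
Strip leading zeros: 101001111
= 101001111


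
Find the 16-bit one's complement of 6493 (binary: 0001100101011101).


Original: 0001100101011101
Invert all bits:
  bit 0: 0 → 1
  bit 1: 0 → 1
  bit 2: 0 → 1
  bit 3: 1 → 0
  bit 4: 1 → 0
  bit 5: 0 → 1
  bit 6: 0 → 1
  bit 7: 1 → 0
  bit 8: 0 → 1
  bit 9: 1 → 0
  bit 10: 0 → 1
  bit 11: 1 → 0
  bit 12: 1 → 0
  bit 13: 1 → 0
  bit 14: 0 → 1
  bit 15: 1 → 0
= 1110011010100010


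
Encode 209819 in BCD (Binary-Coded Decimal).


Each digit → 4-bit binary:
  2 → 0010
  0 → 0000
  9 → 1001
  8 → 1000
  1 → 0001
  9 → 1001
= 0010 0000 1001 1000 0001 1001


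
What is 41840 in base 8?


Divide by 8 repeatedly:
41840 ÷ 8 = 5230 remainder 0
5230 ÷ 8 = 653 remainder 6
653 ÷ 8 = 81 remainder 5
81 ÷ 8 = 10 remainder 1
10 ÷ 8 = 1 remainder 2
1 ÷ 8 = 0 remainder 1
Reading remainders bottom-up:
= 0o121560


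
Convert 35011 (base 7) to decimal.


Positional values (base 7):
  1 × 7^0 = 1 × 1 = 1
  1 × 7^1 = 1 × 7 = 7
  0 × 7^2 = 0 × 49 = 0
  5 × 7^3 = 5 × 343 = 1715
  3 × 7^4 = 3 × 2401 = 7203
Sum = 1 + 7 + 0 + 1715 + 7203
= 8926


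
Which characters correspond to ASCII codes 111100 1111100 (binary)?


Codes (binary): 111100 1111100
Per-code ASCII lookup:
  111100 = 60  (special character) → '<'
  1111100 = 124  (special character) → '|'
= '<|'


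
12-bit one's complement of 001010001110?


Original: 001010001110
Invert all bits:
  bit 0: 0 → 1
  bit 1: 0 → 1
  bit 2: 1 → 0
  bit 3: 0 → 1
  bit 4: 1 → 0
  bit 5: 0 → 1
  bit 6: 0 → 1
  bit 7: 0 → 1
  bit 8: 1 → 0
  bit 9: 1 → 0
  bit 10: 1 → 0
  bit 11: 0 → 1
= 110101110001


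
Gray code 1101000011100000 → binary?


Gray code: 1101000011100000
MSB stays the same: 1
Each subsequent bit = prev_binary XOR current_gray:
  B[1] = 1 XOR 1 = 0
  B[2] = 0 XOR 0 = 0
  B[3] = 0 XOR 1 = 1
  B[4] = 1 XOR 0 = 1
  B[5] = 1 XOR 0 = 1
  B[6] = 1 XOR 0 = 1
  B[7] = 1 XOR 0 = 1
  B[8] = 1 XOR 1 = 0
  B[9] = 0 XOR 1 = 1
  B[10] = 1 XOR 1 = 0
  B[11] = 0 XOR 0 = 0
  B[12] = 0 XOR 0 = 0
  B[13] = 0 XOR 0 = 0
  B[14] = 0 XOR 0 = 0
  B[15] = 0 XOR 0 = 0
= 1001111101000000 (40768 decimal)


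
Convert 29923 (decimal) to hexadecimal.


Divide by 16 repeatedly:
29923 ÷ 16 = 1870 remainder 3 (3)
1870 ÷ 16 = 116 remainder 14 (E)
116 ÷ 16 = 7 remainder 4 (4)
7 ÷ 16 = 0 remainder 7 (7)
Reading remainders bottom-up:
= 0x74E3


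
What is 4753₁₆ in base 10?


Positional values:
Position 0: 3 × 16^0 = 3 × 1 = 3
Position 1: 5 × 16^1 = 5 × 16 = 80
Position 2: 7 × 16^2 = 7 × 256 = 1792
Position 3: 4 × 16^3 = 4 × 4096 = 16384
Sum = 3 + 80 + 1792 + 16384
= 18259


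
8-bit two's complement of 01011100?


Original: 01011100
Step 1 - Invert all bits: 10100011
Step 2 - Add 1: 10100011 + 1
= 10100100 (represents -92)


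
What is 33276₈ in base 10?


Positional values:
Position 0: 6 × 8^0 = 6
Position 1: 7 × 8^1 = 56
Position 2: 2 × 8^2 = 128
Position 3: 3 × 8^3 = 1536
Position 4: 3 × 8^4 = 12288
Sum = 6 + 56 + 128 + 1536 + 12288
= 14014


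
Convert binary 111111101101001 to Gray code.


Binary: 111111101101001
Gray code: G = B XOR (B >> 1)
B >> 1 = 011111110110100
111111101101001 XOR 011111110110100:
  1 XOR 0 = 1
  1 XOR 1 = 0
  1 XOR 1 = 0
  1 XOR 1 = 0
  1 XOR 1 = 0
  1 XOR 1 = 0
  1 XOR 1 = 0
  0 XOR 1 = 1
  1 XOR 0 = 1
  1 XOR 1 = 0
  0 XOR 1 = 1
  1 XOR 0 = 1
  0 XOR 1 = 1
  0 XOR 0 = 0
  1 XOR 0 = 1
= 100000011011101


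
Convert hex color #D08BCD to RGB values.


Hex: #D08BCD
R = D0₁₆ = 208
G = 8B₁₆ = 139
B = CD₁₆ = 205
= RGB(208, 139, 205)


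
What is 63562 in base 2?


Divide by 2 repeatedly:
63562 ÷ 2 = 31781 remainder 0
31781 ÷ 2 = 15890 remainder 1
15890 ÷ 2 = 7945 remainder 0
7945 ÷ 2 = 3972 remainder 1
3972 ÷ 2 = 1986 remainder 0
1986 ÷ 2 = 993 remainder 0
993 ÷ 2 = 496 remainder 1
496 ÷ 2 = 248 remainder 0
248 ÷ 2 = 124 remainder 0
124 ÷ 2 = 62 remainder 0
62 ÷ 2 = 31 remainder 0
31 ÷ 2 = 15 remainder 1
15 ÷ 2 = 7 remainder 1
7 ÷ 2 = 3 remainder 1
3 ÷ 2 = 1 remainder 1
1 ÷ 2 = 0 remainder 1
Reading remainders bottom-up:
= 1111100001001010


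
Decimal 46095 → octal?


Divide by 8 repeatedly:
46095 ÷ 8 = 5761 remainder 7
5761 ÷ 8 = 720 remainder 1
720 ÷ 8 = 90 remainder 0
90 ÷ 8 = 11 remainder 2
11 ÷ 8 = 1 remainder 3
1 ÷ 8 = 0 remainder 1
Reading remainders bottom-up:
= 0o132017


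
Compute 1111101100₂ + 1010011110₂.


Align and add column by column (LSB to MSB, carry propagating):
  01111101100
+ 01010011110
  -----------
  col 0: 0 + 0 + 0 (carry in) = 0 → bit 0, carry out 0
  col 1: 0 + 1 + 0 (carry in) = 1 → bit 1, carry out 0
  col 2: 1 + 1 + 0 (carry in) = 2 → bit 0, carry out 1
  col 3: 1 + 1 + 1 (carry in) = 3 → bit 1, carry out 1
  col 4: 0 + 1 + 1 (carry in) = 2 → bit 0, carry out 1
  col 5: 1 + 0 + 1 (carry in) = 2 → bit 0, carry out 1
  col 6: 1 + 0 + 1 (carry in) = 2 → bit 0, carry out 1
  col 7: 1 + 1 + 1 (carry in) = 3 → bit 1, carry out 1
  col 8: 1 + 0 + 1 (carry in) = 2 → bit 0, carry out 1
  col 9: 1 + 1 + 1 (carry in) = 3 → bit 1, carry out 1
  col 10: 0 + 0 + 1 (carry in) = 1 → bit 1, carry out 0
Reading bits MSB→LSB: 11010001010
Strip leading zeros: 11010001010
= 11010001010


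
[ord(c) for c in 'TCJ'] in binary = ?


String: 'TCJ'  (3 characters)
Per-character ASCII lookup:
  'T': uppercase starts at 65: 'T' = 65 + 19 = 84 → 1010100
  'C': uppercase starts at 65: 'C' = 65 + 2 = 67 → 1000011
  'J': uppercase starts at 65: 'J' = 65 + 9 = 74 → 1001010
= 1010100 1000011 1001010


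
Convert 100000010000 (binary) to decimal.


Positional values:
Bit 4: 1 × 2^4 = 16
Bit 11: 1 × 2^11 = 2048
Sum = 16 + 2048
= 2064


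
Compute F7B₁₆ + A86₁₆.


Align and add column by column (LSB to MSB, each column mod 16 with carry):
  0F7B
+ 0A86
  ----
  col 0: B(11) + 6(6) + 0 (carry in) = 17 → 1(1), carry out 1
  col 1: 7(7) + 8(8) + 1 (carry in) = 16 → 0(0), carry out 1
  col 2: F(15) + A(10) + 1 (carry in) = 26 → A(10), carry out 1
  col 3: 0(0) + 0(0) + 1 (carry in) = 1 → 1(1), carry out 0
Reading digits MSB→LSB: 1A01
Strip leading zeros: 1A01
= 0x1A01


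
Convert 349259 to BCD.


Each digit → 4-bit binary:
  3 → 0011
  4 → 0100
  9 → 1001
  2 → 0010
  5 → 0101
  9 → 1001
= 0011 0100 1001 0010 0101 1001


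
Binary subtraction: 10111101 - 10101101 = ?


Align and subtract column by column (LSB to MSB, borrowing when needed):
  10111101
- 10101101
  --------
  col 0: (1 - 0 borrow-in) - 1 → 1 - 1 = 0, borrow out 0
  col 1: (0 - 0 borrow-in) - 0 → 0 - 0 = 0, borrow out 0
  col 2: (1 - 0 borrow-in) - 1 → 1 - 1 = 0, borrow out 0
  col 3: (1 - 0 borrow-in) - 1 → 1 - 1 = 0, borrow out 0
  col 4: (1 - 0 borrow-in) - 0 → 1 - 0 = 1, borrow out 0
  col 5: (1 - 0 borrow-in) - 1 → 1 - 1 = 0, borrow out 0
  col 6: (0 - 0 borrow-in) - 0 → 0 - 0 = 0, borrow out 0
  col 7: (1 - 0 borrow-in) - 1 → 1 - 1 = 0, borrow out 0
Reading bits MSB→LSB: 00010000
Strip leading zeros: 10000
= 10000


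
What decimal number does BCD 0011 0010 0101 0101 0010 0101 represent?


Each 4-bit group → digit:
  0011 → 3
  0010 → 2
  0101 → 5
  0101 → 5
  0010 → 2
  0101 → 5
= 325525


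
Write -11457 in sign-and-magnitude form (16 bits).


Sign bit: 1 (negative)
Magnitude: 11457 = 010110011000001
= 1010110011000001


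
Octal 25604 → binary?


Each octal digit → 3 binary bits:
  2 = 010
  5 = 101
  6 = 110
  0 = 000
  4 = 100
Concatenate: 010 101 110 000 100
= 010101110000100


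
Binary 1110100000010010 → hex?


Group into 4-bit nibbles: 1110100000010010
  1110 = E
  1000 = 8
  0001 = 1
  0010 = 2
= 0xE812


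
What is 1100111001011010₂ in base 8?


Group into 3-bit groups: 001100111001011010
  001 = 1
  100 = 4
  111 = 7
  001 = 1
  011 = 3
  010 = 2
= 0o147132


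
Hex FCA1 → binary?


Each hex digit → 4 binary bits:
  F = 1111
  C = 1100
  A = 1010
  1 = 0001
Concatenate: 1111 1100 1010 0001
= 1111110010100001


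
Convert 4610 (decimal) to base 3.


Divide by 3 repeatedly:
4610 ÷ 3 = 1536 remainder 2
1536 ÷ 3 = 512 remainder 0
512 ÷ 3 = 170 remainder 2
170 ÷ 3 = 56 remainder 2
56 ÷ 3 = 18 remainder 2
18 ÷ 3 = 6 remainder 0
6 ÷ 3 = 2 remainder 0
2 ÷ 3 = 0 remainder 2
Reading remainders bottom-up:
= 20022202


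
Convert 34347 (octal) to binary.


Each octal digit → 3 binary bits:
  3 = 011
  4 = 100
  3 = 011
  4 = 100
  7 = 111
Concatenate: 011 100 011 100 111
= 011100011100111


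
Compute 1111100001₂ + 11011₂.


Align and add column by column (LSB to MSB, carry propagating):
  01111100001
+ 00000011011
  -----------
  col 0: 1 + 1 + 0 (carry in) = 2 → bit 0, carry out 1
  col 1: 0 + 1 + 1 (carry in) = 2 → bit 0, carry out 1
  col 2: 0 + 0 + 1 (carry in) = 1 → bit 1, carry out 0
  col 3: 0 + 1 + 0 (carry in) = 1 → bit 1, carry out 0
  col 4: 0 + 1 + 0 (carry in) = 1 → bit 1, carry out 0
  col 5: 1 + 0 + 0 (carry in) = 1 → bit 1, carry out 0
  col 6: 1 + 0 + 0 (carry in) = 1 → bit 1, carry out 0
  col 7: 1 + 0 + 0 (carry in) = 1 → bit 1, carry out 0
  col 8: 1 + 0 + 0 (carry in) = 1 → bit 1, carry out 0
  col 9: 1 + 0 + 0 (carry in) = 1 → bit 1, carry out 0
  col 10: 0 + 0 + 0 (carry in) = 0 → bit 0, carry out 0
Reading bits MSB→LSB: 01111111100
Strip leading zeros: 1111111100
= 1111111100


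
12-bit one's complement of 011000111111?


Original: 011000111111
Invert all bits:
  bit 0: 0 → 1
  bit 1: 1 → 0
  bit 2: 1 → 0
  bit 3: 0 → 1
  bit 4: 0 → 1
  bit 5: 0 → 1
  bit 6: 1 → 0
  bit 7: 1 → 0
  bit 8: 1 → 0
  bit 9: 1 → 0
  bit 10: 1 → 0
  bit 11: 1 → 0
= 100111000000


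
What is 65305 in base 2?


Divide by 2 repeatedly:
65305 ÷ 2 = 32652 remainder 1
32652 ÷ 2 = 16326 remainder 0
16326 ÷ 2 = 8163 remainder 0
8163 ÷ 2 = 4081 remainder 1
4081 ÷ 2 = 2040 remainder 1
2040 ÷ 2 = 1020 remainder 0
1020 ÷ 2 = 510 remainder 0
510 ÷ 2 = 255 remainder 0
255 ÷ 2 = 127 remainder 1
127 ÷ 2 = 63 remainder 1
63 ÷ 2 = 31 remainder 1
31 ÷ 2 = 15 remainder 1
15 ÷ 2 = 7 remainder 1
7 ÷ 2 = 3 remainder 1
3 ÷ 2 = 1 remainder 1
1 ÷ 2 = 0 remainder 1
Reading remainders bottom-up:
= 1111111100011001


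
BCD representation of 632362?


Each digit → 4-bit binary:
  6 → 0110
  3 → 0011
  2 → 0010
  3 → 0011
  6 → 0110
  2 → 0010
= 0110 0011 0010 0011 0110 0010


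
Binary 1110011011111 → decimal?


Positional values:
Bit 0: 1 × 2^0 = 1
Bit 1: 1 × 2^1 = 2
Bit 2: 1 × 2^2 = 4
Bit 3: 1 × 2^3 = 8
Bit 4: 1 × 2^4 = 16
Bit 6: 1 × 2^6 = 64
Bit 7: 1 × 2^7 = 128
Bit 10: 1 × 2^10 = 1024
Bit 11: 1 × 2^11 = 2048
Bit 12: 1 × 2^12 = 4096
Sum = 1 + 2 + 4 + 8 + 16 + 64 + 128 + 1024 + 2048 + 4096
= 7391


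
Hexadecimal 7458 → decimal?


Positional values:
Position 0: 8 × 16^0 = 8 × 1 = 8
Position 1: 5 × 16^1 = 5 × 16 = 80
Position 2: 4 × 16^2 = 4 × 256 = 1024
Position 3: 7 × 16^3 = 7 × 4096 = 28672
Sum = 8 + 80 + 1024 + 28672
= 29784


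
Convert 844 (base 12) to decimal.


Positional values (base 12):
  4 × 12^0 = 4 × 1 = 4
  4 × 12^1 = 4 × 12 = 48
  8 × 12^2 = 8 × 144 = 1152
Sum = 4 + 48 + 1152
= 1204


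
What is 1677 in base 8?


Divide by 8 repeatedly:
1677 ÷ 8 = 209 remainder 5
209 ÷ 8 = 26 remainder 1
26 ÷ 8 = 3 remainder 2
3 ÷ 8 = 0 remainder 3
Reading remainders bottom-up:
= 0o3215


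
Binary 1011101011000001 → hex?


Group into 4-bit nibbles: 1011101011000001
  1011 = B
  1010 = A
  1100 = C
  0001 = 1
= 0xBAC1


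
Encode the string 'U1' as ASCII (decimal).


String: 'U1'  (2 characters)
Per-character ASCII lookup:
  'U': uppercase starts at 65: 'U' = 65 + 20 = 85
  '1': digits start at 48: '1' = 48 + 1 = 49
= 85 49
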